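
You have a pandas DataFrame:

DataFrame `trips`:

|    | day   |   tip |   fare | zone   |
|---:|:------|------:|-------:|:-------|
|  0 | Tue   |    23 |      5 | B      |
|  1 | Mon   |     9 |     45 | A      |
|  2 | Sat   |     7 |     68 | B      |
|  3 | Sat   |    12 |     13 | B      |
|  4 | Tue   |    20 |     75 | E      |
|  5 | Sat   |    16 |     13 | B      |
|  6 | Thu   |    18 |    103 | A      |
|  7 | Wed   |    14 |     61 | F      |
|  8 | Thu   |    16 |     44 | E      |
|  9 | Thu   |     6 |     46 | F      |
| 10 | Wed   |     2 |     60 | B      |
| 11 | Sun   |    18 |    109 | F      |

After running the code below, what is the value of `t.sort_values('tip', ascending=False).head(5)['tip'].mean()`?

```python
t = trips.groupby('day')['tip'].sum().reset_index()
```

30.4

group by day, sum of tip:
day
Mon     9
Sat    35
Sun    18
Thu    40
Tue    43
Wed    16
Name: tip, dtype: int64
reset_index():
   day  tip
0  Mon    9
1  Sat   35
2  Sun   18
3  Thu   40
4  Tue   43
5  Wed   16
sort by tip descending:
   day  tip
4  Tue   43
3  Thu   40
1  Sat   35
2  Sun   18
5  Wed   16
0  Mon    9
take first 5 rows:
   day  tip
4  Tue   43
3  Thu   40
1  Sat   35
2  Sun   18
5  Wed   16
mean of column 'tip' → 30.4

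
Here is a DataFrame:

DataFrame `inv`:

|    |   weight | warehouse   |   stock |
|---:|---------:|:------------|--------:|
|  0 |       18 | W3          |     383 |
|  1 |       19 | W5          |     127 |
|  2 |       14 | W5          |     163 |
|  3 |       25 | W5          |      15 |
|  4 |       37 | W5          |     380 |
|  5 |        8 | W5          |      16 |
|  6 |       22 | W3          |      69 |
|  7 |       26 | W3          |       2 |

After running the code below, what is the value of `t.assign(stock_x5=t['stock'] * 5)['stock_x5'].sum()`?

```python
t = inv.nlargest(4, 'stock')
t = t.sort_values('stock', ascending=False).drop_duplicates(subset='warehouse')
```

3815

take 4 rows with largest stock:
   weight warehouse  stock
0      18        W3    383
4      37        W5    380
2      14        W5    163
1      19        W5    127
sort by stock descending:
   weight warehouse  stock
0      18        W3    383
4      37        W5    380
2      14        W5    163
1      19        W5    127
drop duplicate warehouse (keep=first):
   weight warehouse  stock
0      18        W3    383
4      37        W5    380
add column stock_x5 = t['stock'] * 5:
   weight warehouse  stock  stock_x5
0      18        W3    383      1915
4      37        W5    380      1900
Taking the sum of column 'stock_x5' gives 3815.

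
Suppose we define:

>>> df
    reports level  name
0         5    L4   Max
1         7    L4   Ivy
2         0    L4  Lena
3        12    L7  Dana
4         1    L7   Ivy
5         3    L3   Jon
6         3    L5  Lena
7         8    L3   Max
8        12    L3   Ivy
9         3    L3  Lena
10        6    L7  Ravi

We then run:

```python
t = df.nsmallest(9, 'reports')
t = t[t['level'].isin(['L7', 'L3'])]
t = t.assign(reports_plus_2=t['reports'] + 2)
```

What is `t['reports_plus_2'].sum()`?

31

take 9 rows with smallest reports:
    reports level  name
2         0    L4  Lena
4         1    L7   Ivy
5         3    L3   Jon
6         3    L5  Lena
9         3    L3  Lena
0         5    L4   Max
10        6    L7  Ravi
1         7    L4   Ivy
7         8    L3   Max
filter rows where level in ['L7', 'L3']:
    reports level  name
4         1    L7   Ivy
5         3    L3   Jon
9         3    L3  Lena
10        6    L7  Ravi
7         8    L3   Max
add column reports_plus_2 = t['reports'] + 2:
    reports level  name  reports_plus_2
4         1    L7   Ivy               3
5         3    L3   Jon               5
9         3    L3  Lena               5
10        6    L7  Ravi               8
7         8    L3   Max              10
Hence 31.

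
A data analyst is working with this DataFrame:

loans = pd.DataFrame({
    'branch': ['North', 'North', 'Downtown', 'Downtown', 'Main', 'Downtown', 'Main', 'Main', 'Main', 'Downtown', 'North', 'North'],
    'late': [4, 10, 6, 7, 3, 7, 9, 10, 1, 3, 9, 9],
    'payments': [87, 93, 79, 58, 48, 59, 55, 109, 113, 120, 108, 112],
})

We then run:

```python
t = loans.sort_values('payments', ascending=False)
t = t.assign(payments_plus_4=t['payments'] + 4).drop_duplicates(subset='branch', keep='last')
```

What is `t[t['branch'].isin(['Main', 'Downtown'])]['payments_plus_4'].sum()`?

sort by payments descending:
      branch  late  payments
9   Downtown     3       120
8       Main     1       113
11     North     9       112
7       Main    10       109
10     North     9       108
1      North    10        93
0      North     4        87
2   Downtown     6        79
5   Downtown     7        59
3   Downtown     7        58
6       Main     9        55
4       Main     3        48
add column payments_plus_4 = t['payments'] + 4:
      branch  late  payments  payments_plus_4
9   Downtown     3       120              124
8       Main     1       113              117
11     North     9       112              116
7       Main    10       109              113
10     North     9       108              112
1      North    10        93               97
0      North     4        87               91
2   Downtown     6        79               83
5   Downtown     7        59               63
3   Downtown     7        58               62
6       Main     9        55               59
4       Main     3        48               52
drop duplicate branch (keep=last):
     branch  late  payments  payments_plus_4
0     North     4        87               91
3  Downtown     7        58               62
4      Main     3        48               52
filter rows where branch in ['Main', 'Downtown']:
     branch  late  payments  payments_plus_4
3  Downtown     7        58               62
4      Main     3        48               52
So sum() = 114.

114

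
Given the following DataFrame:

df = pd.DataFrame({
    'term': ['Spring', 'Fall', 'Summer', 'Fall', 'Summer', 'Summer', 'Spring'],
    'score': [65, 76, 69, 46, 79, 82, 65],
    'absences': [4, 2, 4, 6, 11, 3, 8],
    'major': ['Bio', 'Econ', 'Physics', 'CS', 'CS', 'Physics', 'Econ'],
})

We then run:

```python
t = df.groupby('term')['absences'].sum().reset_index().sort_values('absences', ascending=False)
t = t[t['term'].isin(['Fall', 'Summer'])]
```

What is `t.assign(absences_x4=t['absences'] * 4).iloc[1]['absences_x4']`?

32

group by term, sum of absences:
term
Fall       8
Spring    12
Summer    18
Name: absences, dtype: int64
reset_index():
     term  absences
0    Fall         8
1  Spring        12
2  Summer        18
sort by absences descending:
     term  absences
2  Summer        18
1  Spring        12
0    Fall         8
filter rows where term in ['Fall', 'Summer']:
     term  absences
2  Summer        18
0    Fall         8
add column absences_x4 = t['absences'] * 4:
     term  absences  absences_x4
2  Summer        18           72
0    Fall         8           32
Reading off the value at position 1, column 'absences_x4', we get 32.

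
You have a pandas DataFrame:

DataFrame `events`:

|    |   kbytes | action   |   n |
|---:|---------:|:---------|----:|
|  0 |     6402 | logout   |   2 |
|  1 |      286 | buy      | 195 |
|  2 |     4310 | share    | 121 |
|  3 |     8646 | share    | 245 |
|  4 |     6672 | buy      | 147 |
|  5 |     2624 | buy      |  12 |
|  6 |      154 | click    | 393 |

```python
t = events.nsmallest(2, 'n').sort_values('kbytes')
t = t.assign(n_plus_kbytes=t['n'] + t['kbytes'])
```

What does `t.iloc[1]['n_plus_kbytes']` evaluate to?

take 2 rows with smallest n:
   kbytes  action   n
0    6402  logout   2
5    2624     buy  12
sort by kbytes:
   kbytes  action   n
5    2624     buy  12
0    6402  logout   2
add column n_plus_kbytes = t['n'] + t['kbytes']:
   kbytes  action   n  n_plus_kbytes
5    2624     buy  12           2636
0    6402  logout   2           6404

6404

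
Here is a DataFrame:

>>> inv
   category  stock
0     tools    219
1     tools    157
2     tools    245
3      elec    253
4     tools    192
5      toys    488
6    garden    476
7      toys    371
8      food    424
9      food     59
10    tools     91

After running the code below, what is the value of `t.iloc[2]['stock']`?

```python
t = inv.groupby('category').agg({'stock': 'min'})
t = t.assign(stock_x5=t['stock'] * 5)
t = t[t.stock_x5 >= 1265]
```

371

group by category, min of stock:
          stock
category       
elec        253
food         59
garden      476
tools        91
toys        371
add column stock_x5 = t['stock'] * 5:
          stock  stock_x5
category                 
elec        253      1265
food         59       295
garden      476      2380
tools        91       455
toys        371      1855
filter rows where stock_x5 >= 1265:
          stock  stock_x5
category                 
elec        253      1265
garden      476      2380
toys        371      1855
Taking the value at position 2, column 'stock' gives 371.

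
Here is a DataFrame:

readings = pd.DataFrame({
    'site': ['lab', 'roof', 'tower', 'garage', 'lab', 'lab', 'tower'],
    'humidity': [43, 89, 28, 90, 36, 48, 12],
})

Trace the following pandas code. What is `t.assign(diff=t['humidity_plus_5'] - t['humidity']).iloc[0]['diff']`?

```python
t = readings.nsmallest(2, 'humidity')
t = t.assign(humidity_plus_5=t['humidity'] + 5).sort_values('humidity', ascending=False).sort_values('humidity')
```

take 2 rows with smallest humidity:
    site  humidity
6  tower        12
2  tower        28
add column humidity_plus_5 = t['humidity'] + 5:
    site  humidity  humidity_plus_5
6  tower        12               17
2  tower        28               33
sort by humidity descending:
    site  humidity  humidity_plus_5
2  tower        28               33
6  tower        12               17
sort by humidity:
    site  humidity  humidity_plus_5
6  tower        12               17
2  tower        28               33
add column diff = t['humidity_plus_5'] - t['humidity']:
    site  humidity  humidity_plus_5  diff
6  tower        12               17     5
2  tower        28               33     5
Taking the value at position 0, column 'diff' gives 5.

5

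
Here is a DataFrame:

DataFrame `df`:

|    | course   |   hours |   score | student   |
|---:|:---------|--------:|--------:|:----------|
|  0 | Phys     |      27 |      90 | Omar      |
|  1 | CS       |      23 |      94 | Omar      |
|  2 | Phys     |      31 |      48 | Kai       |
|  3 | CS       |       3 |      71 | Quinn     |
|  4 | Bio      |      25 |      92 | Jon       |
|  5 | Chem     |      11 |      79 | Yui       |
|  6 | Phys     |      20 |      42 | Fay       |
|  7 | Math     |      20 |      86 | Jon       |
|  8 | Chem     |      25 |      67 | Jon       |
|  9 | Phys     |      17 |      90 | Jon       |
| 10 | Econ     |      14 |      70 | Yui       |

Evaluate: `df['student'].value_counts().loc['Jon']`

4

value_counts of student:
student
Jon      4
Omar     2
Yui      2
Kai      1
Quinn    1
Fay      1
Name: count, dtype: int64
Finally, value at index 'Jon' = 4.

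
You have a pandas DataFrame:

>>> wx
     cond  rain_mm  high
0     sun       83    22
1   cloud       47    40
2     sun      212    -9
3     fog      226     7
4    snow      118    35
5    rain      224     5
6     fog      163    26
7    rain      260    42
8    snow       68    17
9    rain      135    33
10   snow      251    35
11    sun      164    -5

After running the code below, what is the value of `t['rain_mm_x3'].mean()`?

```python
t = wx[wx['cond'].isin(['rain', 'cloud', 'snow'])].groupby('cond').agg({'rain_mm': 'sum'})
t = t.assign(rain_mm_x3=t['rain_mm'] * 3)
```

1103.0

filter rows where cond in ['rain', 'cloud', 'snow']:
     cond  rain_mm  high
1   cloud       47    40
4    snow      118    35
5    rain      224     5
7    rain      260    42
8    snow       68    17
9    rain      135    33
10   snow      251    35
group by cond, sum of rain_mm:
       rain_mm
cond          
cloud       47
rain       619
snow       437
add column rain_mm_x3 = t['rain_mm'] * 3:
       rain_mm  rain_mm_x3
cond                      
cloud       47         141
rain       619        1857
snow       437        1311
mean of column 'rain_mm_x3' → 1103.0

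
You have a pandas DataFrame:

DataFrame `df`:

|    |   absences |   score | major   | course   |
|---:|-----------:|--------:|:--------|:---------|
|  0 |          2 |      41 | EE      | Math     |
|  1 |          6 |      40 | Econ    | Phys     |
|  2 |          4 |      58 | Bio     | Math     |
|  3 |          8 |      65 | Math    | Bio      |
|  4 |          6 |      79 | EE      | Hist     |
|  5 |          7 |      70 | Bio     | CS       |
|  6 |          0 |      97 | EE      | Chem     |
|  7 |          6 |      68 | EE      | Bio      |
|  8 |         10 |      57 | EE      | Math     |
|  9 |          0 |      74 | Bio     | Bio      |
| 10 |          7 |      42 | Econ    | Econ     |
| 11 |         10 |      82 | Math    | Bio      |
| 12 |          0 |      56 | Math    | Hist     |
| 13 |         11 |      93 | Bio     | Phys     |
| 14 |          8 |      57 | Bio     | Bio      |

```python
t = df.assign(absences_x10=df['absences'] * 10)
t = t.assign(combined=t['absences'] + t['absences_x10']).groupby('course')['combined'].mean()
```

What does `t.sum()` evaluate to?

409.566666667

add column absences_x10 = df['absences'] * 10:
    absences  score major course  absences_x10
0          2     41    EE   Math            20
1          6     40  Econ   Phys            60
2          4     58   Bio   Math            40
3          8     65  Math    Bio            80
4          6     79    EE   Hist            60
5          7     70   Bio     CS            70
6          0     97    EE   Chem             0
7          6     68    EE    Bio            60
8         10     57    EE   Math           100
9          0     74   Bio    Bio             0
10         7     42  Econ   Econ            70
11        10     82  Math    Bio           100
12         0     56  Math   Hist             0
13        11     93   Bio   Phys           110
14         8     57   Bio    Bio            80
add column combined = t['absences'] + t['absences_x10']:
    absences  score major course  absences_x10  combined
0          2     41    EE   Math            20        22
1          6     40  Econ   Phys            60        66
2          4     58   Bio   Math            40        44
3          8     65  Math    Bio            80        88
4          6     79    EE   Hist            60        66
5          7     70   Bio     CS            70        77
6          0     97    EE   Chem             0         0
7          6     68    EE    Bio            60        66
8         10     57    EE   Math           100       110
9          0     74   Bio    Bio             0         0
10         7     42  Econ   Econ            70        77
11        10     82  Math    Bio           100       110
12         0     56  Math   Hist             0         0
13        11     93   Bio   Phys           110       121
14         8     57   Bio    Bio            80        88
group by course, mean of combined:
course
Bio     70.400000
CS      77.000000
Chem     0.000000
Econ    77.000000
Hist    33.000000
Math    58.666667
Phys    93.500000
Name: combined, dtype: float64
sum of the resulting series → 409.566666667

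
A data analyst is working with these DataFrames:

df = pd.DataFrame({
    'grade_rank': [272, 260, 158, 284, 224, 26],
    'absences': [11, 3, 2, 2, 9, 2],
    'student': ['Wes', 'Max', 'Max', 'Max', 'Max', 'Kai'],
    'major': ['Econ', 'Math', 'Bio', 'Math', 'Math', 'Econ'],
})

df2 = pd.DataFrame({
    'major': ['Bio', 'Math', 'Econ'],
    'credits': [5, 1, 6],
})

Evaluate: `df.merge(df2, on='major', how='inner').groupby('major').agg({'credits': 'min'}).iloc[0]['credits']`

merge on 'major' (how='inner') → 6 rows:
   grade_rank  absences student major  credits
0         272        11     Wes  Econ        6
1         260         3     Max  Math        1
2         158         2     Max   Bio        5
3         284         2     Max  Math        1
4         224         9     Max  Math        1
5          26         2     Kai  Econ        6
group by major, min of credits:
       credits
major         
Bio          5
Econ         6
Math         1
Taking the value at position 0, column 'credits' gives 5.

5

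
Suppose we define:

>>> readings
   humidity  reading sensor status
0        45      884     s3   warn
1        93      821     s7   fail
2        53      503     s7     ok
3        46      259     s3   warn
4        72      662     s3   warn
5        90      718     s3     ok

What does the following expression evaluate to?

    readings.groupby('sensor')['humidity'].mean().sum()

136.25

group by sensor, mean of humidity:
sensor
s3    63.25
s7    73.00
Name: humidity, dtype: float64
Then the sum of the resulting series: 136.25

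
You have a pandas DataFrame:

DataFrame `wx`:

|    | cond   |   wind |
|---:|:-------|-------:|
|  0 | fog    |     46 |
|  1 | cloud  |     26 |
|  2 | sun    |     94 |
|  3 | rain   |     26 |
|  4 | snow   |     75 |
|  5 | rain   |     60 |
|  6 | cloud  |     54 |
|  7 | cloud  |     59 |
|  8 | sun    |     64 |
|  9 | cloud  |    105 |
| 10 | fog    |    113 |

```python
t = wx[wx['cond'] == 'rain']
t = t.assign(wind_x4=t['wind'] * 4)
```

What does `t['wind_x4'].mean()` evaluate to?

filter rows where cond == 'rain':
   cond  wind
3  rain    26
5  rain    60
add column wind_x4 = t['wind'] * 4:
   cond  wind  wind_x4
3  rain    26      104
5  rain    60      240
Then the mean of column 'wind_x4': 172.0

172.0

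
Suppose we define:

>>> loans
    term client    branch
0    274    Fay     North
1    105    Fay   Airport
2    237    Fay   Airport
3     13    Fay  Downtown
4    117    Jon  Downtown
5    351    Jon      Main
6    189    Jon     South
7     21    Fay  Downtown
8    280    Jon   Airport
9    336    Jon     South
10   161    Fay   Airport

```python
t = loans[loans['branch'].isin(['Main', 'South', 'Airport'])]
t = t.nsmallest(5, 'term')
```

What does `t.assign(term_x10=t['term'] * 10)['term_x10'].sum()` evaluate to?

9720

filter rows where branch in ['Main', 'South', 'Airport']:
    term client   branch
1    105    Fay  Airport
2    237    Fay  Airport
5    351    Jon     Main
6    189    Jon    South
8    280    Jon  Airport
9    336    Jon    South
10   161    Fay  Airport
take 5 rows with smallest term:
    term client   branch
1    105    Fay  Airport
10   161    Fay  Airport
6    189    Jon    South
2    237    Fay  Airport
8    280    Jon  Airport
add column term_x10 = t['term'] * 10:
    term client   branch  term_x10
1    105    Fay  Airport      1050
10   161    Fay  Airport      1610
6    189    Jon    South      1890
2    237    Fay  Airport      2370
8    280    Jon  Airport      2800
sum of column 'term_x10' → 9720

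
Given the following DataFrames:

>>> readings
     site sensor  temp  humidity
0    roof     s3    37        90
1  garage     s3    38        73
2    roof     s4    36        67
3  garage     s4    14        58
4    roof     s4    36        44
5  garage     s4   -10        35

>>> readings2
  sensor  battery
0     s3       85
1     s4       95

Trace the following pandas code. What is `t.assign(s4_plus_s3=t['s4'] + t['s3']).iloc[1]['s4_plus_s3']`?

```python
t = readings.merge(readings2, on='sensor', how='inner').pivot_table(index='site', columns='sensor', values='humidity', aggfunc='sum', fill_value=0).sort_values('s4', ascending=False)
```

merge on 'sensor' (how='inner') → 6 rows:
     site sensor  temp  humidity  battery
0    roof     s3    37        90       85
1  garage     s3    38        73       85
2    roof     s4    36        67       95
3  garage     s4    14        58       95
4    roof     s4    36        44       95
5  garage     s4   -10        35       95
pivot: rows=site, cols=sensor, sum(humidity):
sensor  s3   s4
site           
garage  73   93
roof    90  111
sort by s4 descending:
sensor  s3   s4
site           
roof    90  111
garage  73   93
add column s4_plus_s3 = t['s4'] + t['s3']:
sensor  s3   s4  s4_plus_s3
site                       
roof    90  111         201
garage  73   93         166
So iloc[1]['s4_plus_s3'] = 166.

166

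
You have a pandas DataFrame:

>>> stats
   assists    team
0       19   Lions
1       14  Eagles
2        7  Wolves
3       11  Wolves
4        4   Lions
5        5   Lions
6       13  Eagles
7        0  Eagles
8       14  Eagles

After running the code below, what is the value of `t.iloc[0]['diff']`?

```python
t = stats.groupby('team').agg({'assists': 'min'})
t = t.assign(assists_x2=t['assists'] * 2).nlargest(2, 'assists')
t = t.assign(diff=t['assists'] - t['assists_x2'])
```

group by team, min of assists:
        assists
team           
Eagles        0
Lions         4
Wolves        7
add column assists_x2 = t['assists'] * 2:
        assists  assists_x2
team                       
Eagles        0           0
Lions         4           8
Wolves        7          14
take 2 rows with largest assists:
        assists  assists_x2
team                       
Wolves        7          14
Lions         4           8
add column diff = t['assists'] - t['assists_x2']:
        assists  assists_x2  diff
team                             
Wolves        7          14    -7
Lions         4           8    -4
Reading off the value at position 0, column 'diff', we get -7.

-7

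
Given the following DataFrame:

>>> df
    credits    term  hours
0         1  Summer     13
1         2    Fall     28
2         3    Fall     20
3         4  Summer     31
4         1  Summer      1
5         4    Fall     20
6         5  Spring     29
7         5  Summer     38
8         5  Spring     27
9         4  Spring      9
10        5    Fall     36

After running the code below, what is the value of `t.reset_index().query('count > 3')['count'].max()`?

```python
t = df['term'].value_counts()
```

value_counts of term:
term
Summer    4
Fall      4
Spring    3
Name: count, dtype: int64
reset_index():
     term  count
0  Summer      4
1    Fall      4
2  Spring      3
filter rows where count > 3:
     term  count
0  Summer      4
1    Fall      4
Taking the max of column 'count' gives 4.

4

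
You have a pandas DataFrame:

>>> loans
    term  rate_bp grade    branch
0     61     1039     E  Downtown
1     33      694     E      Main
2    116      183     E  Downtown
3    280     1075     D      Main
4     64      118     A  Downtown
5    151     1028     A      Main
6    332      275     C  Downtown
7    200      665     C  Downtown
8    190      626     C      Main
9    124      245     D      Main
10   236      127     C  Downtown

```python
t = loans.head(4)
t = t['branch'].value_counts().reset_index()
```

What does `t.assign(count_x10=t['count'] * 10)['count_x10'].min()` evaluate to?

take first 4 rows:
   term  rate_bp grade    branch
0    61     1039     E  Downtown
1    33      694     E      Main
2   116      183     E  Downtown
3   280     1075     D      Main
value_counts of branch:
branch
Downtown    2
Main        2
Name: count, dtype: int64
reset_index():
     branch  count
0  Downtown      2
1      Main      2
add column count_x10 = t['count'] * 10:
     branch  count  count_x10
0  Downtown      2         20
1      Main      2         20
So min() = 20.

20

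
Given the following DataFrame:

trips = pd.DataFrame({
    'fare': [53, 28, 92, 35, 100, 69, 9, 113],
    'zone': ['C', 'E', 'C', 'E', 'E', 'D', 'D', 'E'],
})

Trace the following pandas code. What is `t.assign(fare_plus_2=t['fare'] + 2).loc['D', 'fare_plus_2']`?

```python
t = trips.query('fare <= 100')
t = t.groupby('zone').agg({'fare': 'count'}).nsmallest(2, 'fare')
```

filter rows where fare <= 100:
   fare zone
0    53    C
1    28    E
2    92    C
3    35    E
4   100    E
5    69    D
6     9    D
group by zone, count of fare:
      fare
zone      
C        2
D        2
E        3
take 2 rows with smallest fare:
      fare
zone      
C        2
D        2
add column fare_plus_2 = t['fare'] + 2:
      fare  fare_plus_2
zone                   
C        2            4
D        2            4
Reading off the value at row 'D', column 'fare_plus_2', we get 4.

4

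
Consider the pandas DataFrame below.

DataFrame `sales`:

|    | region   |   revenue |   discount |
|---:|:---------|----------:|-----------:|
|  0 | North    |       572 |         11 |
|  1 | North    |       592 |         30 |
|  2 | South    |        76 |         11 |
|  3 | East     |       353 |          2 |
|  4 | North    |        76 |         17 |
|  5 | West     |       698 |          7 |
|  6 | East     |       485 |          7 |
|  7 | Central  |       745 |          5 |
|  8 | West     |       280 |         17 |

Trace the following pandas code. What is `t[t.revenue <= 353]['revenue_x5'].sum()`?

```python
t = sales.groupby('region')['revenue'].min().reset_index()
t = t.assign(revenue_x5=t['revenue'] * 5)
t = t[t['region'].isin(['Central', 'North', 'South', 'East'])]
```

group by region, min of revenue:
region
Central    745
East       353
North       76
South       76
West       280
Name: revenue, dtype: int64
reset_index():
    region  revenue
0  Central      745
1     East      353
2    North       76
3    South       76
4     West      280
add column revenue_x5 = t['revenue'] * 5:
    region  revenue  revenue_x5
0  Central      745        3725
1     East      353        1765
2    North       76         380
3    South       76         380
4     West      280        1400
filter rows where region in ['Central', 'North', 'South', 'East']:
    region  revenue  revenue_x5
0  Central      745        3725
1     East      353        1765
2    North       76         380
3    South       76         380
filter rows where revenue <= 353:
  region  revenue  revenue_x5
1   East      353        1765
2  North       76         380
3  South       76         380
Hence 2525.

2525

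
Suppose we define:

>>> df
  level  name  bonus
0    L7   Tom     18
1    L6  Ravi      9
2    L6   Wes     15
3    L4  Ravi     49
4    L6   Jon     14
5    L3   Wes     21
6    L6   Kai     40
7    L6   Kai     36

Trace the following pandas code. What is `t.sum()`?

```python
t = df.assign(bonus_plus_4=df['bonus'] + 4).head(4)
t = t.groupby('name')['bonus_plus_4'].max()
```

94

add column bonus_plus_4 = df['bonus'] + 4:
  level  name  bonus  bonus_plus_4
0    L7   Tom     18            22
1    L6  Ravi      9            13
2    L6   Wes     15            19
3    L4  Ravi     49            53
4    L6   Jon     14            18
5    L3   Wes     21            25
6    L6   Kai     40            44
7    L6   Kai     36            40
take first 4 rows:
  level  name  bonus  bonus_plus_4
0    L7   Tom     18            22
1    L6  Ravi      9            13
2    L6   Wes     15            19
3    L4  Ravi     49            53
group by name, max of bonus_plus_4:
name
Ravi    53
Tom     22
Wes     19
Name: bonus_plus_4, dtype: int64
Reading off the sum of the resulting series, we get 94.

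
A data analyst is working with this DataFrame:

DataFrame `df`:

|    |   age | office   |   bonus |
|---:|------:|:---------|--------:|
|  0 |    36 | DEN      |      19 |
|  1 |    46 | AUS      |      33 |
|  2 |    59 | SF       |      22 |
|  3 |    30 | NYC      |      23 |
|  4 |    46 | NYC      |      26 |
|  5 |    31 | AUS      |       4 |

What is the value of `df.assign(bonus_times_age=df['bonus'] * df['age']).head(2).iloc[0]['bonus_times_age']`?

684

add column bonus_times_age = df['bonus'] * df['age']:
   age office  bonus  bonus_times_age
0   36    DEN     19              684
1   46    AUS     33             1518
2   59     SF     22             1298
3   30    NYC     23              690
4   46    NYC     26             1196
5   31    AUS      4              124
take first 2 rows:
   age office  bonus  bonus_times_age
0   36    DEN     19              684
1   46    AUS     33             1518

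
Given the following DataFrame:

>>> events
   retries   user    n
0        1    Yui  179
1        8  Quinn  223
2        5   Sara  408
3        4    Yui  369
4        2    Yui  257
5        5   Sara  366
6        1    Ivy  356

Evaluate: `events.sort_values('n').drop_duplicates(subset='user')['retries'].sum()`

15

sort by n:
   retries   user    n
0        1    Yui  179
1        8  Quinn  223
4        2    Yui  257
6        1    Ivy  356
5        5   Sara  366
3        4    Yui  369
2        5   Sara  408
drop duplicate user (keep=first):
   retries   user    n
0        1    Yui  179
1        8  Quinn  223
6        1    Ivy  356
5        5   Sara  366
The sum of column 'retries' is 15.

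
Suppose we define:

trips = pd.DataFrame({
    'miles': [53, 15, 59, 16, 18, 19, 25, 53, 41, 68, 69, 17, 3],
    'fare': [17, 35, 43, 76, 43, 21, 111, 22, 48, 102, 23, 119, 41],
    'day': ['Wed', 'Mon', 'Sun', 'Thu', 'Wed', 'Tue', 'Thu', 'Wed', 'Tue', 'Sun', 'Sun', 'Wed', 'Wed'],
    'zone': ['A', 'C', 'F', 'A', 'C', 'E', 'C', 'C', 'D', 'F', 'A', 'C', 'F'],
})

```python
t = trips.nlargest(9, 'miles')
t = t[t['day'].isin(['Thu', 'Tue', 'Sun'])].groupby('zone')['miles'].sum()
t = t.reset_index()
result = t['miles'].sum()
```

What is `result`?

take 9 rows with largest miles:
    miles  fare  day zone
10     69    23  Sun    A
9      68   102  Sun    F
2      59    43  Sun    F
0      53    17  Wed    A
7      53    22  Wed    C
8      41    48  Tue    D
6      25   111  Thu    C
5      19    21  Tue    E
4      18    43  Wed    C
filter rows where day in ['Thu', 'Tue', 'Sun']:
    miles  fare  day zone
10     69    23  Sun    A
9      68   102  Sun    F
2      59    43  Sun    F
8      41    48  Tue    D
6      25   111  Thu    C
5      19    21  Tue    E
group by zone, sum of miles:
zone
A     69
C     25
D     41
E     19
F    127
Name: miles, dtype: int64
reset_index():
  zone  miles
0    A     69
1    C     25
2    D     41
3    E     19
4    F    127
Taking the sum of column 'miles' gives 281.

281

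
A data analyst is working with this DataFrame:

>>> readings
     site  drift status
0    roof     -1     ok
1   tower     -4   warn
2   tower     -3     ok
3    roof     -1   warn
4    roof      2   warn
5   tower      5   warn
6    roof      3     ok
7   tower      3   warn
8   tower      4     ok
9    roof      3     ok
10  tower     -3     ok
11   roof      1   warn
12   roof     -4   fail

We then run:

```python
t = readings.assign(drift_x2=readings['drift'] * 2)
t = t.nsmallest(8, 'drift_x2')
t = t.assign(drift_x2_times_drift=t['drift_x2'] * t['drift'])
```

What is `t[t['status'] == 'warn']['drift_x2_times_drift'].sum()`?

44

add column drift_x2 = readings['drift'] * 2:
     site  drift status  drift_x2
0    roof     -1     ok        -2
1   tower     -4   warn        -8
2   tower     -3     ok        -6
3    roof     -1   warn        -2
4    roof      2   warn         4
5   tower      5   warn        10
6    roof      3     ok         6
7   tower      3   warn         6
8   tower      4     ok         8
9    roof      3     ok         6
10  tower     -3     ok        -6
11   roof      1   warn         2
12   roof     -4   fail        -8
take 8 rows with smallest drift_x2:
     site  drift status  drift_x2
1   tower     -4   warn        -8
12   roof     -4   fail        -8
2   tower     -3     ok        -6
10  tower     -3     ok        -6
0    roof     -1     ok        -2
3    roof     -1   warn        -2
11   roof      1   warn         2
4    roof      2   warn         4
add column drift_x2_times_drift = t['drift_x2'] * t['drift']:
     site  drift status  drift_x2  drift_x2_times_drift
1   tower     -4   warn        -8                    32
12   roof     -4   fail        -8                    32
2   tower     -3     ok        -6                    18
10  tower     -3     ok        -6                    18
0    roof     -1     ok        -2                     2
3    roof     -1   warn        -2                     2
11   roof      1   warn         2                     2
4    roof      2   warn         4                     8
filter rows where status == 'warn':
     site  drift status  drift_x2  drift_x2_times_drift
1   tower     -4   warn        -8                    32
3    roof     -1   warn        -2                     2
11   roof      1   warn         2                     2
4    roof      2   warn         4                     8
So sum() = 44.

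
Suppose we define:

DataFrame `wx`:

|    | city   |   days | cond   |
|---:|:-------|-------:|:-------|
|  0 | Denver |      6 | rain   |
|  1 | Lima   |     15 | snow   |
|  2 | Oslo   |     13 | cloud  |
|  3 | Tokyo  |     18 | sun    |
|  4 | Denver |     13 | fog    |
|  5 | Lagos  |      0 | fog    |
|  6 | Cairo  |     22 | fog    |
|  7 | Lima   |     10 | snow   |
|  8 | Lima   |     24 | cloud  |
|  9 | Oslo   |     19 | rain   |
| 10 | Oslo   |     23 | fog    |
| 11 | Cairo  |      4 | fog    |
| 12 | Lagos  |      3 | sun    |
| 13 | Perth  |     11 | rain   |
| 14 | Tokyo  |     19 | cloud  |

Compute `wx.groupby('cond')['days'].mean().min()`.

group by cond, mean of days:
cond
cloud    18.666667
fog      12.400000
rain     12.000000
snow     12.500000
sun      10.500000
Name: days, dtype: float64
Finally, min of the resulting series = 10.5.

10.5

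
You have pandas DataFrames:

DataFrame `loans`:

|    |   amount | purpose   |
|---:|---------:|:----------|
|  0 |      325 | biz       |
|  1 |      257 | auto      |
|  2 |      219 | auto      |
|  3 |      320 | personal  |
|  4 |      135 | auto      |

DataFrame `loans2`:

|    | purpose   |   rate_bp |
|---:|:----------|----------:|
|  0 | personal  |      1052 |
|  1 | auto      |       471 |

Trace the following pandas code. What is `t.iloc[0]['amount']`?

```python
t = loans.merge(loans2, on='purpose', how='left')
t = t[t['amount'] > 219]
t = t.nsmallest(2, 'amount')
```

merge on 'purpose' (how='left') → 5 rows:
   amount   purpose  rate_bp
0     325       biz      NaN
1     257      auto    471.0
2     219      auto    471.0
3     320  personal   1052.0
4     135      auto    471.0
filter rows where amount > 219:
   amount   purpose  rate_bp
0     325       biz      NaN
1     257      auto    471.0
3     320  personal   1052.0
take 2 rows with smallest amount:
   amount   purpose  rate_bp
1     257      auto    471.0
3     320  personal   1052.0
The value at position 0, column 'amount' is 257.

257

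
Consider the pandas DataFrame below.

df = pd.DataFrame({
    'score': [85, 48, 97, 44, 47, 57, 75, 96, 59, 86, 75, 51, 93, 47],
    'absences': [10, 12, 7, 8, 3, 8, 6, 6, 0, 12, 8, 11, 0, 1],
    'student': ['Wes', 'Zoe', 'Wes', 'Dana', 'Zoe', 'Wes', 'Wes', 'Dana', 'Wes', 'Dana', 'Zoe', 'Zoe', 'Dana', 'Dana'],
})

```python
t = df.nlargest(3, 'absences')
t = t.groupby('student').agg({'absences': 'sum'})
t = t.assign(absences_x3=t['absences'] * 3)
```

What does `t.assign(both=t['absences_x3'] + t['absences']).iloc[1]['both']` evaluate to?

take 3 rows with largest absences:
    score  absences student
1      48        12     Zoe
9      86        12    Dana
11     51        11     Zoe
group by student, sum of absences:
         absences
student          
Dana           12
Zoe            23
add column absences_x3 = t['absences'] * 3:
         absences  absences_x3
student                       
Dana           12           36
Zoe            23           69
add column both = t['absences_x3'] + t['absences']:
         absences  absences_x3  both
student                             
Dana           12           36    48
Zoe            23           69    92
Taking the value at position 1, column 'both' gives 92.

92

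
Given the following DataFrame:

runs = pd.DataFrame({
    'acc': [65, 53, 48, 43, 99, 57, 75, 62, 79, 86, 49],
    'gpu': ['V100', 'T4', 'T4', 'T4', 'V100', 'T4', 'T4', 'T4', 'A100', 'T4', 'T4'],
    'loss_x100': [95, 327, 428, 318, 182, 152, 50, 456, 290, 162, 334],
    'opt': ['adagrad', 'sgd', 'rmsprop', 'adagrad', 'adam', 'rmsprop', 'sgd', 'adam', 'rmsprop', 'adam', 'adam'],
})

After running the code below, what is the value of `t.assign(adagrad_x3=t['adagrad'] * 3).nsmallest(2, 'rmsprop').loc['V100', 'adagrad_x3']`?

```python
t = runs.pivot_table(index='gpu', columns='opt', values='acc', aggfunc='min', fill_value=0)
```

pivot: rows=gpu, cols=opt, min(acc):
opt   adagrad  adam  rmsprop  sgd
gpu                              
A100        0     0       79    0
T4         43    49       48   53
V100       65    99        0    0
add column adagrad_x3 = t['adagrad'] * 3:
opt   adagrad  adam  rmsprop  sgd  adagrad_x3
gpu                                          
A100        0     0       79    0           0
T4         43    49       48   53         129
V100       65    99        0    0         195
take 2 rows with smallest rmsprop:
opt   adagrad  adam  rmsprop  sgd  adagrad_x3
gpu                                          
V100       65    99        0    0         195
T4         43    49       48   53         129
Taking the value at row 'V100', column 'adagrad_x3' gives 195.

195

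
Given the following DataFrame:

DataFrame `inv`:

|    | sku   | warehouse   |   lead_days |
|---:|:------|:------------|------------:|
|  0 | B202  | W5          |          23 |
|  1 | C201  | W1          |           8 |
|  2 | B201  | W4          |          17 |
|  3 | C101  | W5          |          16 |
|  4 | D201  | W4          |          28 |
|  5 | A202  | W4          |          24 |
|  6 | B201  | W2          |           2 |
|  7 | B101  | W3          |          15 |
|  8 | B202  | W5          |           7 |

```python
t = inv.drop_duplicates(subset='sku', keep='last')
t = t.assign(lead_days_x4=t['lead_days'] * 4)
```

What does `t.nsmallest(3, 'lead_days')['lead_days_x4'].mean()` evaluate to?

22.6666666667

drop duplicate sku (keep=last):
    sku warehouse  lead_days
1  C201        W1          8
3  C101        W5         16
4  D201        W4         28
5  A202        W4         24
6  B201        W2          2
7  B101        W3         15
8  B202        W5          7
add column lead_days_x4 = t['lead_days'] * 4:
    sku warehouse  lead_days  lead_days_x4
1  C201        W1          8            32
3  C101        W5         16            64
4  D201        W4         28           112
5  A202        W4         24            96
6  B201        W2          2             8
7  B101        W3         15            60
8  B202        W5          7            28
take 3 rows with smallest lead_days:
    sku warehouse  lead_days  lead_days_x4
6  B201        W2          2             8
8  B202        W5          7            28
1  C201        W1          8            32
Reading off the mean of column 'lead_days_x4', we get 22.6666666667.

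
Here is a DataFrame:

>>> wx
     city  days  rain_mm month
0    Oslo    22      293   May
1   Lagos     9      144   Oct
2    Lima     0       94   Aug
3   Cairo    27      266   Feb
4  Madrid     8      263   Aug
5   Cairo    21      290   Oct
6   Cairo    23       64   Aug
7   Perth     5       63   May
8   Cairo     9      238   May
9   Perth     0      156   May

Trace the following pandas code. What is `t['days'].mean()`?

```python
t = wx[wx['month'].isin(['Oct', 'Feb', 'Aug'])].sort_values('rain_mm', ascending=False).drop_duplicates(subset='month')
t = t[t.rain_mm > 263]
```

filter rows where month in ['Oct', 'Feb', 'Aug']:
     city  days  rain_mm month
1   Lagos     9      144   Oct
2    Lima     0       94   Aug
3   Cairo    27      266   Feb
4  Madrid     8      263   Aug
5   Cairo    21      290   Oct
6   Cairo    23       64   Aug
sort by rain_mm descending:
     city  days  rain_mm month
5   Cairo    21      290   Oct
3   Cairo    27      266   Feb
4  Madrid     8      263   Aug
1   Lagos     9      144   Oct
2    Lima     0       94   Aug
6   Cairo    23       64   Aug
drop duplicate month (keep=first):
     city  days  rain_mm month
5   Cairo    21      290   Oct
3   Cairo    27      266   Feb
4  Madrid     8      263   Aug
filter rows where rain_mm > 263:
    city  days  rain_mm month
5  Cairo    21      290   Oct
3  Cairo    27      266   Feb
Finally, mean of column 'days' = 24.0.

24.0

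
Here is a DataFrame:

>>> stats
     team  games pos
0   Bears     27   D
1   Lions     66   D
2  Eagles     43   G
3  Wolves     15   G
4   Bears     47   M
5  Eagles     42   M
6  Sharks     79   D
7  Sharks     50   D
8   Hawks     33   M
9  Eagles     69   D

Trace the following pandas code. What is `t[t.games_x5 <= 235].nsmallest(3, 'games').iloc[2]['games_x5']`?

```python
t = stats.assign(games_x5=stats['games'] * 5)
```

165

add column games_x5 = stats['games'] * 5:
     team  games pos  games_x5
0   Bears     27   D       135
1   Lions     66   D       330
2  Eagles     43   G       215
3  Wolves     15   G        75
4   Bears     47   M       235
5  Eagles     42   M       210
6  Sharks     79   D       395
7  Sharks     50   D       250
8   Hawks     33   M       165
9  Eagles     69   D       345
filter rows where games_x5 <= 235:
     team  games pos  games_x5
0   Bears     27   D       135
2  Eagles     43   G       215
3  Wolves     15   G        75
4   Bears     47   M       235
5  Eagles     42   M       210
8   Hawks     33   M       165
take 3 rows with smallest games:
     team  games pos  games_x5
3  Wolves     15   G        75
0   Bears     27   D       135
8   Hawks     33   M       165
The value at position 2, column 'games_x5' is 165.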